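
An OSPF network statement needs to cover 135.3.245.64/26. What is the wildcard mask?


Subnet mask: 255.255.255.192
Wildcard = 255.255.255.255 - subnet mask
255 - 255 = 0
255 - 255 = 0
255 - 255 = 0
255 - 192 = 63
Wildcard: 0.0.0.63


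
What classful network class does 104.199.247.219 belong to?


First octet: 104
Binary: 01101000
0xxxxxxx -> Class A (1-126)
Class A, default mask 255.0.0.0 (/8)


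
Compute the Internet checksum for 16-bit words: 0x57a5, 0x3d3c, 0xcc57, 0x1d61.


Sum all words (with carry folding):
+ 0x57a5 = 0x57a5
+ 0x3d3c = 0x94e1
+ 0xcc57 = 0x6139
+ 0x1d61 = 0x7e9a
One's complement: ~0x7e9a
Checksum = 0x8165


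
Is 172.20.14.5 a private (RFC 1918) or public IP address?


RFC 1918 private ranges:
  10.0.0.0/8 (10.0.0.0 - 10.255.255.255)
  172.16.0.0/12 (172.16.0.0 - 172.31.255.255)
  192.168.0.0/16 (192.168.0.0 - 192.168.255.255)
Private (in 172.16.0.0/12)


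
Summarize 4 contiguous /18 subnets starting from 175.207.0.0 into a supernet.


Original prefix: /18
Number of subnets: 4 = 2^2
New prefix = 18 - 2 = 16
Supernet: 175.207.0.0/16


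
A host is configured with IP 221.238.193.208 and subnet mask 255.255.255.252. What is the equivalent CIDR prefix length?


Binary: 11111111.11111111.11111111.11111100
Count leading 1s
Prefix: /30


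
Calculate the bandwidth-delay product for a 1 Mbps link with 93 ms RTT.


BDP = bandwidth * RTT
= 1 Mbps * 93 ms
= 1 * 1e6 * 93 / 1000 bits
= 93000 bits
= 11625 bytes
= 11.3525 KB
BDP = 93000 bits (11625 bytes)


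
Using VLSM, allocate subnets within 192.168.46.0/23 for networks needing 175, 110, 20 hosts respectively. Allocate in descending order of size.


175 hosts -> /24 (254 usable): 192.168.46.0/24
110 hosts -> /25 (126 usable): 192.168.47.0/25
20 hosts -> /27 (30 usable): 192.168.47.128/27
Allocation: 192.168.46.0/24 (175 hosts, 254 usable); 192.168.47.0/25 (110 hosts, 126 usable); 192.168.47.128/27 (20 hosts, 30 usable)


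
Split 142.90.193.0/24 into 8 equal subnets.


New prefix = 24 + 3 = 27
Each subnet has 32 addresses
  142.90.193.0/27
  142.90.193.32/27
  142.90.193.64/27
  142.90.193.96/27
  142.90.193.128/27
  142.90.193.160/27
  142.90.193.192/27
  142.90.193.224/27
Subnets: 142.90.193.0/27, 142.90.193.32/27, 142.90.193.64/27, 142.90.193.96/27, 142.90.193.128/27, 142.90.193.160/27, 142.90.193.192/27, 142.90.193.224/27


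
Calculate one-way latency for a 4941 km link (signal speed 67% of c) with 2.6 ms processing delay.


Speed = 0.67 * 3e5 km/s = 201000 km/s
Propagation delay = 4941 / 201000 = 0.0246 s = 24.5821 ms
Processing delay = 2.6 ms
Total one-way latency = 27.1821 ms


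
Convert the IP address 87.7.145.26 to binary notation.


87 = 01010111
7 = 00000111
145 = 10010001
26 = 00011010
Binary: 01010111.00000111.10010001.00011010


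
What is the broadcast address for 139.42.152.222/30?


Network: 139.42.152.220/30
Host bits = 2
Set all host bits to 1:
Broadcast: 139.42.152.223


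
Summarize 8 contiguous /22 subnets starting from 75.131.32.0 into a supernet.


Original prefix: /22
Number of subnets: 8 = 2^3
New prefix = 22 - 3 = 19
Supernet: 75.131.32.0/19


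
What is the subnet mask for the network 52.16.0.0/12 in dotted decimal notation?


/12 means 12 network bits, 20 host bits
Binary: 11111111111100000000000000000000
Mask: 255.240.0.0


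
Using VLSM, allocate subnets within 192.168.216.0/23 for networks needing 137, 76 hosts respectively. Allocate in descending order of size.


137 hosts -> /24 (254 usable): 192.168.216.0/24
76 hosts -> /25 (126 usable): 192.168.217.0/25
Allocation: 192.168.216.0/24 (137 hosts, 254 usable); 192.168.217.0/25 (76 hosts, 126 usable)


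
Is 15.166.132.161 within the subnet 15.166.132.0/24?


Subnet network: 15.166.132.0
Test IP AND mask: 15.166.132.0
Yes, 15.166.132.161 is in 15.166.132.0/24


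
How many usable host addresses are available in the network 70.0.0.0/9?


Host bits = 32 - 9 = 23
Total addresses = 2^23 = 8388608
Usable = total - 2 (network and broadcast)
Usable hosts: 8388606


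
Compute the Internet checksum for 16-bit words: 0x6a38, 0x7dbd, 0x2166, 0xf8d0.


Sum all words (with carry folding):
+ 0x6a38 = 0x6a38
+ 0x7dbd = 0xe7f5
+ 0x2166 = 0x095c
+ 0xf8d0 = 0x022d
One's complement: ~0x022d
Checksum = 0xfdd2


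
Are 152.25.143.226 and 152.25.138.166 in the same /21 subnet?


Mask: 255.255.248.0
152.25.143.226 AND mask = 152.25.136.0
152.25.138.166 AND mask = 152.25.136.0
Yes, same subnet (152.25.136.0)


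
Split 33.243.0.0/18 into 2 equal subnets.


New prefix = 18 + 1 = 19
Each subnet has 8192 addresses
  33.243.0.0/19
  33.243.32.0/19
Subnets: 33.243.0.0/19, 33.243.32.0/19


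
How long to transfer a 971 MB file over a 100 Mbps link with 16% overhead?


Effective throughput = 100 * (1 - 16/100) = 84 Mbps
File size in Mb = 971 * 8 = 7768 Mb
Time = 7768 / 84
Time = 92.4762 seconds


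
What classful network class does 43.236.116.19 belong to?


First octet: 43
Binary: 00101011
0xxxxxxx -> Class A (1-126)
Class A, default mask 255.0.0.0 (/8)


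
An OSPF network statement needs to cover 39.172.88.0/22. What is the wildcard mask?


Subnet mask: 255.255.252.0
Wildcard = 255.255.255.255 - subnet mask
255 - 255 = 0
255 - 255 = 0
255 - 252 = 3
255 - 0 = 255
Wildcard: 0.0.3.255


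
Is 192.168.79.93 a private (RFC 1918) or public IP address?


RFC 1918 private ranges:
  10.0.0.0/8 (10.0.0.0 - 10.255.255.255)
  172.16.0.0/12 (172.16.0.0 - 172.31.255.255)
  192.168.0.0/16 (192.168.0.0 - 192.168.255.255)
Private (in 192.168.0.0/16)


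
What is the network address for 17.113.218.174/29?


IP:   00010001.01110001.11011010.10101110
Mask: 11111111.11111111.11111111.11111000
AND operation:
Net:  00010001.01110001.11011010.10101000
Network: 17.113.218.168/29


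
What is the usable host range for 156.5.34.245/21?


Network: 156.5.32.0
Broadcast: 156.5.39.255
First usable = network + 1
Last usable = broadcast - 1
Range: 156.5.32.1 to 156.5.39.254


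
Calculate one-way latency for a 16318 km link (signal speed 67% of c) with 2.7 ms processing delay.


Speed = 0.67 * 3e5 km/s = 201000 km/s
Propagation delay = 16318 / 201000 = 0.0812 s = 81.1841 ms
Processing delay = 2.7 ms
Total one-way latency = 83.8841 ms


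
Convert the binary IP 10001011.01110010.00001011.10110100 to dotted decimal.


10001011 = 139
01110010 = 114
00001011 = 11
10110100 = 180
IP: 139.114.11.180


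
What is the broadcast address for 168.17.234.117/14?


Network: 168.16.0.0/14
Host bits = 18
Set all host bits to 1:
Broadcast: 168.19.255.255


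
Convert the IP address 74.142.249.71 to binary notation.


74 = 01001010
142 = 10001110
249 = 11111001
71 = 01000111
Binary: 01001010.10001110.11111001.01000111


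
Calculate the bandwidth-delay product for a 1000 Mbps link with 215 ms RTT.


BDP = bandwidth * RTT
= 1000 Mbps * 215 ms
= 1000 * 1e6 * 215 / 1000 bits
= 215000000 bits
= 26875000 bytes
= 26245.1172 KB
BDP = 215000000 bits (26875000 bytes)


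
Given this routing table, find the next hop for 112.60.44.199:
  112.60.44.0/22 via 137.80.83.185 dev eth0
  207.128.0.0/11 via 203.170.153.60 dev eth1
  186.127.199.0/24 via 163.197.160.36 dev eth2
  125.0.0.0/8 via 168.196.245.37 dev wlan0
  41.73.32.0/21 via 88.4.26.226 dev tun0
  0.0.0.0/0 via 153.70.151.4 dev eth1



Longest prefix match for 112.60.44.199:
  /22 112.60.44.0: MATCH
  /11 207.128.0.0: no
  /24 186.127.199.0: no
  /8 125.0.0.0: no
  /21 41.73.32.0: no
  /0 0.0.0.0: MATCH
Selected: next-hop 137.80.83.185 via eth0 (matched /22)


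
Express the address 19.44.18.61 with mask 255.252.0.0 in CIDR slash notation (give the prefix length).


Binary: 11111111.11111100.00000000.00000000
Count leading 1s
Prefix: /14


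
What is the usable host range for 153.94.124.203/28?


Network: 153.94.124.192
Broadcast: 153.94.124.207
First usable = network + 1
Last usable = broadcast - 1
Range: 153.94.124.193 to 153.94.124.206


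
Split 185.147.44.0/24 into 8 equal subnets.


New prefix = 24 + 3 = 27
Each subnet has 32 addresses
  185.147.44.0/27
  185.147.44.32/27
  185.147.44.64/27
  185.147.44.96/27
  185.147.44.128/27
  185.147.44.160/27
  185.147.44.192/27
  185.147.44.224/27
Subnets: 185.147.44.0/27, 185.147.44.32/27, 185.147.44.64/27, 185.147.44.96/27, 185.147.44.128/27, 185.147.44.160/27, 185.147.44.192/27, 185.147.44.224/27


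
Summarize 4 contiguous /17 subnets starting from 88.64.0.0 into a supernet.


Original prefix: /17
Number of subnets: 4 = 2^2
New prefix = 17 - 2 = 15
Supernet: 88.64.0.0/15


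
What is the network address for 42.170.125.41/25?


IP:   00101010.10101010.01111101.00101001
Mask: 11111111.11111111.11111111.10000000
AND operation:
Net:  00101010.10101010.01111101.00000000
Network: 42.170.125.0/25


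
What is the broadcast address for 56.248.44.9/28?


Network: 56.248.44.0/28
Host bits = 4
Set all host bits to 1:
Broadcast: 56.248.44.15


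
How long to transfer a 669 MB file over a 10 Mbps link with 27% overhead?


Effective throughput = 10 * (1 - 27/100) = 7.3 Mbps
File size in Mb = 669 * 8 = 5352 Mb
Time = 5352 / 7.3
Time = 733.1507 seconds


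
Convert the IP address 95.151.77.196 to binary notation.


95 = 01011111
151 = 10010111
77 = 01001101
196 = 11000100
Binary: 01011111.10010111.01001101.11000100


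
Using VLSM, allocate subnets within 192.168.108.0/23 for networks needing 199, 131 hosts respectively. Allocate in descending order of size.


199 hosts -> /24 (254 usable): 192.168.108.0/24
131 hosts -> /24 (254 usable): 192.168.109.0/24
Allocation: 192.168.108.0/24 (199 hosts, 254 usable); 192.168.109.0/24 (131 hosts, 254 usable)


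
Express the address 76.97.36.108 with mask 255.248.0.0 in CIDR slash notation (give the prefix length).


Binary: 11111111.11111000.00000000.00000000
Count leading 1s
Prefix: /13


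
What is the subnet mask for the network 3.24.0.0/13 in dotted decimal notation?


/13 means 13 network bits, 19 host bits
Binary: 11111111111110000000000000000000
Mask: 255.248.0.0


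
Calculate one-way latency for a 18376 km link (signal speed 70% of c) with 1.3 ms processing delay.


Speed = 0.7 * 3e5 km/s = 210000 km/s
Propagation delay = 18376 / 210000 = 0.0875 s = 87.5048 ms
Processing delay = 1.3 ms
Total one-way latency = 88.8048 ms


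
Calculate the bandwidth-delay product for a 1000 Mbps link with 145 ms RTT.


BDP = bandwidth * RTT
= 1000 Mbps * 145 ms
= 1000 * 1e6 * 145 / 1000 bits
= 145000000 bits
= 18125000 bytes
= 17700.1953 KB
BDP = 145000000 bits (18125000 bytes)


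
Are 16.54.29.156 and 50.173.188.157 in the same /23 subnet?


Mask: 255.255.254.0
16.54.29.156 AND mask = 16.54.28.0
50.173.188.157 AND mask = 50.173.188.0
No, different subnets (16.54.28.0 vs 50.173.188.0)


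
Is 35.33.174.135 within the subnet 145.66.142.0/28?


Subnet network: 145.66.142.0
Test IP AND mask: 35.33.174.128
No, 35.33.174.135 is not in 145.66.142.0/28


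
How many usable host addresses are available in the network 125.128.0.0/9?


Host bits = 32 - 9 = 23
Total addresses = 2^23 = 8388608
Usable = total - 2 (network and broadcast)
Usable hosts: 8388606


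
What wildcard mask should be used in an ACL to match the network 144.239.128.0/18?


Subnet mask: 255.255.192.0
Wildcard = 255.255.255.255 - subnet mask
255 - 255 = 0
255 - 255 = 0
255 - 192 = 63
255 - 0 = 255
Wildcard: 0.0.63.255


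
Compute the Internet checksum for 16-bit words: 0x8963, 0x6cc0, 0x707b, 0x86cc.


Sum all words (with carry folding):
+ 0x8963 = 0x8963
+ 0x6cc0 = 0xf623
+ 0x707b = 0x669f
+ 0x86cc = 0xed6b
One's complement: ~0xed6b
Checksum = 0x1294


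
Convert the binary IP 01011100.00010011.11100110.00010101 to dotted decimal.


01011100 = 92
00010011 = 19
11100110 = 230
00010101 = 21
IP: 92.19.230.21


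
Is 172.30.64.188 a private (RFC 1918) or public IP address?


RFC 1918 private ranges:
  10.0.0.0/8 (10.0.0.0 - 10.255.255.255)
  172.16.0.0/12 (172.16.0.0 - 172.31.255.255)
  192.168.0.0/16 (192.168.0.0 - 192.168.255.255)
Private (in 172.16.0.0/12)


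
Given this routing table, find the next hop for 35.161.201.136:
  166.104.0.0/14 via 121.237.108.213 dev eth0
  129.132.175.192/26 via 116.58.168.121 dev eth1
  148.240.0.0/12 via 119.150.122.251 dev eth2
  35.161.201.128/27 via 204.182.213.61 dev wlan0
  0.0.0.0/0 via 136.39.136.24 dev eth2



Longest prefix match for 35.161.201.136:
  /14 166.104.0.0: no
  /26 129.132.175.192: no
  /12 148.240.0.0: no
  /27 35.161.201.128: MATCH
  /0 0.0.0.0: MATCH
Selected: next-hop 204.182.213.61 via wlan0 (matched /27)


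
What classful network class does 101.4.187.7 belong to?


First octet: 101
Binary: 01100101
0xxxxxxx -> Class A (1-126)
Class A, default mask 255.0.0.0 (/8)


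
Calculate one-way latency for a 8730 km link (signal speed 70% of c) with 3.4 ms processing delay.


Speed = 0.7 * 3e5 km/s = 210000 km/s
Propagation delay = 8730 / 210000 = 0.0416 s = 41.5714 ms
Processing delay = 3.4 ms
Total one-way latency = 44.9714 ms


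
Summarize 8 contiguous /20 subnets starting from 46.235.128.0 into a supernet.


Original prefix: /20
Number of subnets: 8 = 2^3
New prefix = 20 - 3 = 17
Supernet: 46.235.128.0/17


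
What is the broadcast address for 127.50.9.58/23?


Network: 127.50.8.0/23
Host bits = 9
Set all host bits to 1:
Broadcast: 127.50.9.255


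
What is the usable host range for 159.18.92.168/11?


Network: 159.0.0.0
Broadcast: 159.31.255.255
First usable = network + 1
Last usable = broadcast - 1
Range: 159.0.0.1 to 159.31.255.254


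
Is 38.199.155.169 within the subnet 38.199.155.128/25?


Subnet network: 38.199.155.128
Test IP AND mask: 38.199.155.128
Yes, 38.199.155.169 is in 38.199.155.128/25


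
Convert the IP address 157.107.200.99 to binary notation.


157 = 10011101
107 = 01101011
200 = 11001000
99 = 01100011
Binary: 10011101.01101011.11001000.01100011


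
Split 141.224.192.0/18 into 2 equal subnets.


New prefix = 18 + 1 = 19
Each subnet has 8192 addresses
  141.224.192.0/19
  141.224.224.0/19
Subnets: 141.224.192.0/19, 141.224.224.0/19


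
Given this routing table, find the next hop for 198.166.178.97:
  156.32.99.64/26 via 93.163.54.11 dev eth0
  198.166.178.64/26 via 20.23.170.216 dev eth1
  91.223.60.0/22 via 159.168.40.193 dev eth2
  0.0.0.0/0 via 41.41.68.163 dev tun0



Longest prefix match for 198.166.178.97:
  /26 156.32.99.64: no
  /26 198.166.178.64: MATCH
  /22 91.223.60.0: no
  /0 0.0.0.0: MATCH
Selected: next-hop 20.23.170.216 via eth1 (matched /26)


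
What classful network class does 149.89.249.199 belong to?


First octet: 149
Binary: 10010101
10xxxxxx -> Class B (128-191)
Class B, default mask 255.255.0.0 (/16)


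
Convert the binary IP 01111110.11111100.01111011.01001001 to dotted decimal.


01111110 = 126
11111100 = 252
01111011 = 123
01001001 = 73
IP: 126.252.123.73


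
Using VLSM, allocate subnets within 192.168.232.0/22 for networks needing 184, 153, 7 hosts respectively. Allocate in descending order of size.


184 hosts -> /24 (254 usable): 192.168.232.0/24
153 hosts -> /24 (254 usable): 192.168.233.0/24
7 hosts -> /28 (14 usable): 192.168.234.0/28
Allocation: 192.168.232.0/24 (184 hosts, 254 usable); 192.168.233.0/24 (153 hosts, 254 usable); 192.168.234.0/28 (7 hosts, 14 usable)


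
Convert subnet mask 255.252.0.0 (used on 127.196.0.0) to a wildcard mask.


Subnet mask: 255.252.0.0
Wildcard = 255.255.255.255 - subnet mask
255 - 255 = 0
255 - 252 = 3
255 - 0 = 255
255 - 0 = 255
Wildcard: 0.3.255.255


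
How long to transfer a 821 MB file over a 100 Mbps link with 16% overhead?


Effective throughput = 100 * (1 - 16/100) = 84 Mbps
File size in Mb = 821 * 8 = 6568 Mb
Time = 6568 / 84
Time = 78.1905 seconds


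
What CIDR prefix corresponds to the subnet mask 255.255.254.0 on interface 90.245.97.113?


Binary: 11111111.11111111.11111110.00000000
Count leading 1s
Prefix: /23


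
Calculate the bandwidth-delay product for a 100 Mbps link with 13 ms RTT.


BDP = bandwidth * RTT
= 100 Mbps * 13 ms
= 100 * 1e6 * 13 / 1000 bits
= 1300000 bits
= 162500 bytes
= 158.6914 KB
BDP = 1300000 bits (162500 bytes)


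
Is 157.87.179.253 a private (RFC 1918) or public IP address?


RFC 1918 private ranges:
  10.0.0.0/8 (10.0.0.0 - 10.255.255.255)
  172.16.0.0/12 (172.16.0.0 - 172.31.255.255)
  192.168.0.0/16 (192.168.0.0 - 192.168.255.255)
Public (not in any RFC 1918 range)


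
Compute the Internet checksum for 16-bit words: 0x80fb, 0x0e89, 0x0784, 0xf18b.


Sum all words (with carry folding):
+ 0x80fb = 0x80fb
+ 0x0e89 = 0x8f84
+ 0x0784 = 0x9708
+ 0xf18b = 0x8894
One's complement: ~0x8894
Checksum = 0x776b


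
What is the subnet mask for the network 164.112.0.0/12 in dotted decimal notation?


/12 means 12 network bits, 20 host bits
Binary: 11111111111100000000000000000000
Mask: 255.240.0.0


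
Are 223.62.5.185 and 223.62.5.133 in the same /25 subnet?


Mask: 255.255.255.128
223.62.5.185 AND mask = 223.62.5.128
223.62.5.133 AND mask = 223.62.5.128
Yes, same subnet (223.62.5.128)


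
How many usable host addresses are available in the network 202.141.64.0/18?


Host bits = 32 - 18 = 14
Total addresses = 2^14 = 16384
Usable = total - 2 (network and broadcast)
Usable hosts: 16382


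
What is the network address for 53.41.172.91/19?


IP:   00110101.00101001.10101100.01011011
Mask: 11111111.11111111.11100000.00000000
AND operation:
Net:  00110101.00101001.10100000.00000000
Network: 53.41.160.0/19


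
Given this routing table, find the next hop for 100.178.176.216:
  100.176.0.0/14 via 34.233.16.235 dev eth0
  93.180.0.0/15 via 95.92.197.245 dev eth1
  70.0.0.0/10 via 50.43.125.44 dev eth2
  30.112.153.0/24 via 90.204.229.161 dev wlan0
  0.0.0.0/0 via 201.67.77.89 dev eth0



Longest prefix match for 100.178.176.216:
  /14 100.176.0.0: MATCH
  /15 93.180.0.0: no
  /10 70.0.0.0: no
  /24 30.112.153.0: no
  /0 0.0.0.0: MATCH
Selected: next-hop 34.233.16.235 via eth0 (matched /14)


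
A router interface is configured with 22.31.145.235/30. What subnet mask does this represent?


/30 means 30 network bits, 2 host bits
Binary: 11111111111111111111111111111100
Mask: 255.255.255.252


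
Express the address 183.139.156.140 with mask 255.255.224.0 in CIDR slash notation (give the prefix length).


Binary: 11111111.11111111.11100000.00000000
Count leading 1s
Prefix: /19


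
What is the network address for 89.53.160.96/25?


IP:   01011001.00110101.10100000.01100000
Mask: 11111111.11111111.11111111.10000000
AND operation:
Net:  01011001.00110101.10100000.00000000
Network: 89.53.160.0/25


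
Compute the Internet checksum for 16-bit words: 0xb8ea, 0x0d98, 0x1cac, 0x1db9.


Sum all words (with carry folding):
+ 0xb8ea = 0xb8ea
+ 0x0d98 = 0xc682
+ 0x1cac = 0xe32e
+ 0x1db9 = 0x00e8
One's complement: ~0x00e8
Checksum = 0xff17


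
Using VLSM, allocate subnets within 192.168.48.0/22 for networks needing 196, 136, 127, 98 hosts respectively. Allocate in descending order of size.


196 hosts -> /24 (254 usable): 192.168.48.0/24
136 hosts -> /24 (254 usable): 192.168.49.0/24
127 hosts -> /24 (254 usable): 192.168.50.0/24
98 hosts -> /25 (126 usable): 192.168.51.0/25
Allocation: 192.168.48.0/24 (196 hosts, 254 usable); 192.168.49.0/24 (136 hosts, 254 usable); 192.168.50.0/24 (127 hosts, 254 usable); 192.168.51.0/25 (98 hosts, 126 usable)


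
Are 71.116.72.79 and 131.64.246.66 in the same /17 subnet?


Mask: 255.255.128.0
71.116.72.79 AND mask = 71.116.0.0
131.64.246.66 AND mask = 131.64.128.0
No, different subnets (71.116.0.0 vs 131.64.128.0)


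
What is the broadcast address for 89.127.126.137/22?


Network: 89.127.124.0/22
Host bits = 10
Set all host bits to 1:
Broadcast: 89.127.127.255


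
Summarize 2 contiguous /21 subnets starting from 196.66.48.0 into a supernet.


Original prefix: /21
Number of subnets: 2 = 2^1
New prefix = 21 - 1 = 20
Supernet: 196.66.48.0/20


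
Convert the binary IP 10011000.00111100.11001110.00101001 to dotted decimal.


10011000 = 152
00111100 = 60
11001110 = 206
00101001 = 41
IP: 152.60.206.41


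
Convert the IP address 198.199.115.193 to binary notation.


198 = 11000110
199 = 11000111
115 = 01110011
193 = 11000001
Binary: 11000110.11000111.01110011.11000001


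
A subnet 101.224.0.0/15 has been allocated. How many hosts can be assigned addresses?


Host bits = 32 - 15 = 17
Total addresses = 2^17 = 131072
Usable = total - 2 (network and broadcast)
Usable hosts: 131070


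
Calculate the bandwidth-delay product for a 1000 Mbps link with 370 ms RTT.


BDP = bandwidth * RTT
= 1000 Mbps * 370 ms
= 1000 * 1e6 * 370 / 1000 bits
= 370000000 bits
= 46250000 bytes
= 45166.0156 KB
BDP = 370000000 bits (46250000 bytes)


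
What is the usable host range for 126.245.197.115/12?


Network: 126.240.0.0
Broadcast: 126.255.255.255
First usable = network + 1
Last usable = broadcast - 1
Range: 126.240.0.1 to 126.255.255.254


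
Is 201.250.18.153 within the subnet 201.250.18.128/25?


Subnet network: 201.250.18.128
Test IP AND mask: 201.250.18.128
Yes, 201.250.18.153 is in 201.250.18.128/25


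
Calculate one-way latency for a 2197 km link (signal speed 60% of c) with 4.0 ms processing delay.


Speed = 0.6 * 3e5 km/s = 180000 km/s
Propagation delay = 2197 / 180000 = 0.0122 s = 12.2056 ms
Processing delay = 4.0 ms
Total one-way latency = 16.2056 ms


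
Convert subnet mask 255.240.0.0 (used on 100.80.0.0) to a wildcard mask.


Subnet mask: 255.240.0.0
Wildcard = 255.255.255.255 - subnet mask
255 - 255 = 0
255 - 240 = 15
255 - 0 = 255
255 - 0 = 255
Wildcard: 0.15.255.255


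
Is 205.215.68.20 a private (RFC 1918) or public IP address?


RFC 1918 private ranges:
  10.0.0.0/8 (10.0.0.0 - 10.255.255.255)
  172.16.0.0/12 (172.16.0.0 - 172.31.255.255)
  192.168.0.0/16 (192.168.0.0 - 192.168.255.255)
Public (not in any RFC 1918 range)


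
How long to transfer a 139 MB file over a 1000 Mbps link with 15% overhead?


Effective throughput = 1000 * (1 - 15/100) = 850 Mbps
File size in Mb = 139 * 8 = 1112 Mb
Time = 1112 / 850
Time = 1.3082 seconds


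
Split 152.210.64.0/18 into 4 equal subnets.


New prefix = 18 + 2 = 20
Each subnet has 4096 addresses
  152.210.64.0/20
  152.210.80.0/20
  152.210.96.0/20
  152.210.112.0/20
Subnets: 152.210.64.0/20, 152.210.80.0/20, 152.210.96.0/20, 152.210.112.0/20


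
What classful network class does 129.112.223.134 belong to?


First octet: 129
Binary: 10000001
10xxxxxx -> Class B (128-191)
Class B, default mask 255.255.0.0 (/16)


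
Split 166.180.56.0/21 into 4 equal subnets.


New prefix = 21 + 2 = 23
Each subnet has 512 addresses
  166.180.56.0/23
  166.180.58.0/23
  166.180.60.0/23
  166.180.62.0/23
Subnets: 166.180.56.0/23, 166.180.58.0/23, 166.180.60.0/23, 166.180.62.0/23


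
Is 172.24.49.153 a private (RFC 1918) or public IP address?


RFC 1918 private ranges:
  10.0.0.0/8 (10.0.0.0 - 10.255.255.255)
  172.16.0.0/12 (172.16.0.0 - 172.31.255.255)
  192.168.0.0/16 (192.168.0.0 - 192.168.255.255)
Private (in 172.16.0.0/12)


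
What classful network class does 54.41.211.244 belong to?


First octet: 54
Binary: 00110110
0xxxxxxx -> Class A (1-126)
Class A, default mask 255.0.0.0 (/8)


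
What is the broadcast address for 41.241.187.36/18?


Network: 41.241.128.0/18
Host bits = 14
Set all host bits to 1:
Broadcast: 41.241.191.255


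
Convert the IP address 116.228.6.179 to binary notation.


116 = 01110100
228 = 11100100
6 = 00000110
179 = 10110011
Binary: 01110100.11100100.00000110.10110011


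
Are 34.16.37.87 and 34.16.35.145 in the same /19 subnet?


Mask: 255.255.224.0
34.16.37.87 AND mask = 34.16.32.0
34.16.35.145 AND mask = 34.16.32.0
Yes, same subnet (34.16.32.0)


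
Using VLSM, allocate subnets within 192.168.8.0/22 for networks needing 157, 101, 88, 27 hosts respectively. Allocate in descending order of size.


157 hosts -> /24 (254 usable): 192.168.8.0/24
101 hosts -> /25 (126 usable): 192.168.9.0/25
88 hosts -> /25 (126 usable): 192.168.9.128/25
27 hosts -> /27 (30 usable): 192.168.10.0/27
Allocation: 192.168.8.0/24 (157 hosts, 254 usable); 192.168.9.0/25 (101 hosts, 126 usable); 192.168.9.128/25 (88 hosts, 126 usable); 192.168.10.0/27 (27 hosts, 30 usable)


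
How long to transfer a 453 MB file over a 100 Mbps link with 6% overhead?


Effective throughput = 100 * (1 - 6/100) = 94 Mbps
File size in Mb = 453 * 8 = 3624 Mb
Time = 3624 / 94
Time = 38.5532 seconds


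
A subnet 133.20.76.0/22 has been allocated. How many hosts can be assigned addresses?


Host bits = 32 - 22 = 10
Total addresses = 2^10 = 1024
Usable = total - 2 (network and broadcast)
Usable hosts: 1022


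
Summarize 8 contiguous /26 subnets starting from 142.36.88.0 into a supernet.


Original prefix: /26
Number of subnets: 8 = 2^3
New prefix = 26 - 3 = 23
Supernet: 142.36.88.0/23


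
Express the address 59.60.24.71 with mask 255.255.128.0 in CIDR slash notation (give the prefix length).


Binary: 11111111.11111111.10000000.00000000
Count leading 1s
Prefix: /17


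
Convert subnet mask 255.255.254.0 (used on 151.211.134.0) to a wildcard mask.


Subnet mask: 255.255.254.0
Wildcard = 255.255.255.255 - subnet mask
255 - 255 = 0
255 - 255 = 0
255 - 254 = 1
255 - 0 = 255
Wildcard: 0.0.1.255


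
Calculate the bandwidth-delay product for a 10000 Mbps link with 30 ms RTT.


BDP = bandwidth * RTT
= 10000 Mbps * 30 ms
= 10000 * 1e6 * 30 / 1000 bits
= 300000000 bits
= 37500000 bytes
= 36621.0938 KB
BDP = 300000000 bits (37500000 bytes)


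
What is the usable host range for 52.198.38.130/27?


Network: 52.198.38.128
Broadcast: 52.198.38.159
First usable = network + 1
Last usable = broadcast - 1
Range: 52.198.38.129 to 52.198.38.158


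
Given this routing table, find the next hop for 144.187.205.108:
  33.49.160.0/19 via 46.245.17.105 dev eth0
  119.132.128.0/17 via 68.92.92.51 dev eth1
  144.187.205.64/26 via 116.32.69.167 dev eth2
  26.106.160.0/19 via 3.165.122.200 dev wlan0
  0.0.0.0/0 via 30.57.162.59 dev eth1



Longest prefix match for 144.187.205.108:
  /19 33.49.160.0: no
  /17 119.132.128.0: no
  /26 144.187.205.64: MATCH
  /19 26.106.160.0: no
  /0 0.0.0.0: MATCH
Selected: next-hop 116.32.69.167 via eth2 (matched /26)


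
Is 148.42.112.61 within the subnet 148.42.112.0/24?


Subnet network: 148.42.112.0
Test IP AND mask: 148.42.112.0
Yes, 148.42.112.61 is in 148.42.112.0/24


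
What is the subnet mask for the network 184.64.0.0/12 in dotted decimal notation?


/12 means 12 network bits, 20 host bits
Binary: 11111111111100000000000000000000
Mask: 255.240.0.0


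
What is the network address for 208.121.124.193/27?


IP:   11010000.01111001.01111100.11000001
Mask: 11111111.11111111.11111111.11100000
AND operation:
Net:  11010000.01111001.01111100.11000000
Network: 208.121.124.192/27


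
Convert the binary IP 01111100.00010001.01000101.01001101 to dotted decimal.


01111100 = 124
00010001 = 17
01000101 = 69
01001101 = 77
IP: 124.17.69.77


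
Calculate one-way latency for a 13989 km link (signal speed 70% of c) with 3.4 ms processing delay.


Speed = 0.7 * 3e5 km/s = 210000 km/s
Propagation delay = 13989 / 210000 = 0.0666 s = 66.6143 ms
Processing delay = 3.4 ms
Total one-way latency = 70.0143 ms


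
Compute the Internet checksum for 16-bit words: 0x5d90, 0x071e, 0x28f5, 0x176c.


Sum all words (with carry folding):
+ 0x5d90 = 0x5d90
+ 0x071e = 0x64ae
+ 0x28f5 = 0x8da3
+ 0x176c = 0xa50f
One's complement: ~0xa50f
Checksum = 0x5af0


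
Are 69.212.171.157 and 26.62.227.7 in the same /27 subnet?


Mask: 255.255.255.224
69.212.171.157 AND mask = 69.212.171.128
26.62.227.7 AND mask = 26.62.227.0
No, different subnets (69.212.171.128 vs 26.62.227.0)


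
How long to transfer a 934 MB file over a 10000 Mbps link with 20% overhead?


Effective throughput = 10000 * (1 - 20/100) = 8000 Mbps
File size in Mb = 934 * 8 = 7472 Mb
Time = 7472 / 8000
Time = 0.934 seconds


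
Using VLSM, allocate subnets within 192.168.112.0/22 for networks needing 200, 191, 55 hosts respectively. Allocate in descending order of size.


200 hosts -> /24 (254 usable): 192.168.112.0/24
191 hosts -> /24 (254 usable): 192.168.113.0/24
55 hosts -> /26 (62 usable): 192.168.114.0/26
Allocation: 192.168.112.0/24 (200 hosts, 254 usable); 192.168.113.0/24 (191 hosts, 254 usable); 192.168.114.0/26 (55 hosts, 62 usable)


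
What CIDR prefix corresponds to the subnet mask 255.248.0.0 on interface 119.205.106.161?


Binary: 11111111.11111000.00000000.00000000
Count leading 1s
Prefix: /13


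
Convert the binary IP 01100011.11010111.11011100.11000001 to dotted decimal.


01100011 = 99
11010111 = 215
11011100 = 220
11000001 = 193
IP: 99.215.220.193


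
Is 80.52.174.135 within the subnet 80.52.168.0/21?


Subnet network: 80.52.168.0
Test IP AND mask: 80.52.168.0
Yes, 80.52.174.135 is in 80.52.168.0/21


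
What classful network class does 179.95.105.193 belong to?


First octet: 179
Binary: 10110011
10xxxxxx -> Class B (128-191)
Class B, default mask 255.255.0.0 (/16)


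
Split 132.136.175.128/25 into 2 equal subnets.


New prefix = 25 + 1 = 26
Each subnet has 64 addresses
  132.136.175.128/26
  132.136.175.192/26
Subnets: 132.136.175.128/26, 132.136.175.192/26


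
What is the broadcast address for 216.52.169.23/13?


Network: 216.48.0.0/13
Host bits = 19
Set all host bits to 1:
Broadcast: 216.55.255.255


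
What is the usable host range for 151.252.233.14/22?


Network: 151.252.232.0
Broadcast: 151.252.235.255
First usable = network + 1
Last usable = broadcast - 1
Range: 151.252.232.1 to 151.252.235.254


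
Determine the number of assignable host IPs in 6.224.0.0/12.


Host bits = 32 - 12 = 20
Total addresses = 2^20 = 1048576
Usable = total - 2 (network and broadcast)
Usable hosts: 1048574


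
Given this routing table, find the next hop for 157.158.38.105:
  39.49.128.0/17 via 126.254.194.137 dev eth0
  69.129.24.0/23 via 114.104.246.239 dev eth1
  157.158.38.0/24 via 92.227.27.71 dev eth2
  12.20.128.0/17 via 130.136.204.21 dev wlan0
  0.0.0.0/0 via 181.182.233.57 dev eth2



Longest prefix match for 157.158.38.105:
  /17 39.49.128.0: no
  /23 69.129.24.0: no
  /24 157.158.38.0: MATCH
  /17 12.20.128.0: no
  /0 0.0.0.0: MATCH
Selected: next-hop 92.227.27.71 via eth2 (matched /24)


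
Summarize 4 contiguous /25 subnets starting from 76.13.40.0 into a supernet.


Original prefix: /25
Number of subnets: 4 = 2^2
New prefix = 25 - 2 = 23
Supernet: 76.13.40.0/23


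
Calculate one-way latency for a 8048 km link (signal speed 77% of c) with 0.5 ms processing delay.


Speed = 0.77 * 3e5 km/s = 231000 km/s
Propagation delay = 8048 / 231000 = 0.0348 s = 34.8398 ms
Processing delay = 0.5 ms
Total one-way latency = 35.3398 ms


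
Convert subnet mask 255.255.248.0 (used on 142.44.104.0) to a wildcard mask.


Subnet mask: 255.255.248.0
Wildcard = 255.255.255.255 - subnet mask
255 - 255 = 0
255 - 255 = 0
255 - 248 = 7
255 - 0 = 255
Wildcard: 0.0.7.255


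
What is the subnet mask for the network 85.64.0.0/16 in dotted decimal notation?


/16 means 16 network bits, 16 host bits
Binary: 11111111111111110000000000000000
Mask: 255.255.0.0


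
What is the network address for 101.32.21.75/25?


IP:   01100101.00100000.00010101.01001011
Mask: 11111111.11111111.11111111.10000000
AND operation:
Net:  01100101.00100000.00010101.00000000
Network: 101.32.21.0/25


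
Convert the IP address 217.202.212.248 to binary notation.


217 = 11011001
202 = 11001010
212 = 11010100
248 = 11111000
Binary: 11011001.11001010.11010100.11111000


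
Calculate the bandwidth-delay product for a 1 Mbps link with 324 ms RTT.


BDP = bandwidth * RTT
= 1 Mbps * 324 ms
= 1 * 1e6 * 324 / 1000 bits
= 324000 bits
= 40500 bytes
= 39.5508 KB
BDP = 324000 bits (40500 bytes)


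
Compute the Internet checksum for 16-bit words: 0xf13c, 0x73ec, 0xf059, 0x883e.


Sum all words (with carry folding):
+ 0xf13c = 0xf13c
+ 0x73ec = 0x6529
+ 0xf059 = 0x5583
+ 0x883e = 0xddc1
One's complement: ~0xddc1
Checksum = 0x223e


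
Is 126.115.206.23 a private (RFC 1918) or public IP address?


RFC 1918 private ranges:
  10.0.0.0/8 (10.0.0.0 - 10.255.255.255)
  172.16.0.0/12 (172.16.0.0 - 172.31.255.255)
  192.168.0.0/16 (192.168.0.0 - 192.168.255.255)
Public (not in any RFC 1918 range)


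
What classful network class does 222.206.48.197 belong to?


First octet: 222
Binary: 11011110
110xxxxx -> Class C (192-223)
Class C, default mask 255.255.255.0 (/24)


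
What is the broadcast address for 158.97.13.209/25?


Network: 158.97.13.128/25
Host bits = 7
Set all host bits to 1:
Broadcast: 158.97.13.255


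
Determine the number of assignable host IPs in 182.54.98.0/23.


Host bits = 32 - 23 = 9
Total addresses = 2^9 = 512
Usable = total - 2 (network and broadcast)
Usable hosts: 510


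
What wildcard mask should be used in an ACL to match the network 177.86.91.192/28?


Subnet mask: 255.255.255.240
Wildcard = 255.255.255.255 - subnet mask
255 - 255 = 0
255 - 255 = 0
255 - 255 = 0
255 - 240 = 15
Wildcard: 0.0.0.15


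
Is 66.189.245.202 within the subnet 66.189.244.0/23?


Subnet network: 66.189.244.0
Test IP AND mask: 66.189.244.0
Yes, 66.189.245.202 is in 66.189.244.0/23


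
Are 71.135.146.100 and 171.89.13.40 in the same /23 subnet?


Mask: 255.255.254.0
71.135.146.100 AND mask = 71.135.146.0
171.89.13.40 AND mask = 171.89.12.0
No, different subnets (71.135.146.0 vs 171.89.12.0)


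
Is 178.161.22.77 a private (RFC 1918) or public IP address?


RFC 1918 private ranges:
  10.0.0.0/8 (10.0.0.0 - 10.255.255.255)
  172.16.0.0/12 (172.16.0.0 - 172.31.255.255)
  192.168.0.0/16 (192.168.0.0 - 192.168.255.255)
Public (not in any RFC 1918 range)


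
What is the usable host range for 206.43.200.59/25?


Network: 206.43.200.0
Broadcast: 206.43.200.127
First usable = network + 1
Last usable = broadcast - 1
Range: 206.43.200.1 to 206.43.200.126


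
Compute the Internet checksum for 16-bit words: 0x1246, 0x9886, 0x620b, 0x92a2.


Sum all words (with carry folding):
+ 0x1246 = 0x1246
+ 0x9886 = 0xaacc
+ 0x620b = 0x0cd8
+ 0x92a2 = 0x9f7a
One's complement: ~0x9f7a
Checksum = 0x6085


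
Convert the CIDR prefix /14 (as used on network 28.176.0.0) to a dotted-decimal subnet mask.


/14 means 14 network bits, 18 host bits
Binary: 11111111111111000000000000000000
Mask: 255.252.0.0


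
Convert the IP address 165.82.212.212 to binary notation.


165 = 10100101
82 = 01010010
212 = 11010100
212 = 11010100
Binary: 10100101.01010010.11010100.11010100


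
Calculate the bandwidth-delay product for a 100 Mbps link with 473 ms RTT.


BDP = bandwidth * RTT
= 100 Mbps * 473 ms
= 100 * 1e6 * 473 / 1000 bits
= 47300000 bits
= 5912500 bytes
= 5773.9258 KB
BDP = 47300000 bits (5912500 bytes)


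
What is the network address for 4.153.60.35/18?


IP:   00000100.10011001.00111100.00100011
Mask: 11111111.11111111.11000000.00000000
AND operation:
Net:  00000100.10011001.00000000.00000000
Network: 4.153.0.0/18


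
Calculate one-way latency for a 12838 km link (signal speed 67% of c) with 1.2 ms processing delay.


Speed = 0.67 * 3e5 km/s = 201000 km/s
Propagation delay = 12838 / 201000 = 0.0639 s = 63.8706 ms
Processing delay = 1.2 ms
Total one-way latency = 65.0706 ms


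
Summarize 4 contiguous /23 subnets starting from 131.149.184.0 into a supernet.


Original prefix: /23
Number of subnets: 4 = 2^2
New prefix = 23 - 2 = 21
Supernet: 131.149.184.0/21


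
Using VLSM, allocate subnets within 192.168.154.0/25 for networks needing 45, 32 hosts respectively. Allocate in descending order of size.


45 hosts -> /26 (62 usable): 192.168.154.0/26
32 hosts -> /26 (62 usable): 192.168.154.64/26
Allocation: 192.168.154.0/26 (45 hosts, 62 usable); 192.168.154.64/26 (32 hosts, 62 usable)


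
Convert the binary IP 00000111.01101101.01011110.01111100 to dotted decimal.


00000111 = 7
01101101 = 109
01011110 = 94
01111100 = 124
IP: 7.109.94.124


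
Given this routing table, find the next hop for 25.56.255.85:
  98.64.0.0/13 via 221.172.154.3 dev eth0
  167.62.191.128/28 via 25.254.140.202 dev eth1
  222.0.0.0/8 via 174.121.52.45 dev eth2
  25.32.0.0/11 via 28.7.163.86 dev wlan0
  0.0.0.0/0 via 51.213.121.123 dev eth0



Longest prefix match for 25.56.255.85:
  /13 98.64.0.0: no
  /28 167.62.191.128: no
  /8 222.0.0.0: no
  /11 25.32.0.0: MATCH
  /0 0.0.0.0: MATCH
Selected: next-hop 28.7.163.86 via wlan0 (matched /11)


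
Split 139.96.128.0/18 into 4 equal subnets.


New prefix = 18 + 2 = 20
Each subnet has 4096 addresses
  139.96.128.0/20
  139.96.144.0/20
  139.96.160.0/20
  139.96.176.0/20
Subnets: 139.96.128.0/20, 139.96.144.0/20, 139.96.160.0/20, 139.96.176.0/20


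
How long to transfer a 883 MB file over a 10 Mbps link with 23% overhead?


Effective throughput = 10 * (1 - 23/100) = 7.7 Mbps
File size in Mb = 883 * 8 = 7064 Mb
Time = 7064 / 7.7
Time = 917.4026 seconds


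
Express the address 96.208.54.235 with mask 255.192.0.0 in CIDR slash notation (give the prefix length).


Binary: 11111111.11000000.00000000.00000000
Count leading 1s
Prefix: /10


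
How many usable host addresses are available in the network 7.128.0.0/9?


Host bits = 32 - 9 = 23
Total addresses = 2^23 = 8388608
Usable = total - 2 (network and broadcast)
Usable hosts: 8388606


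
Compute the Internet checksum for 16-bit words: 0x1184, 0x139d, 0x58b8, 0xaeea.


Sum all words (with carry folding):
+ 0x1184 = 0x1184
+ 0x139d = 0x2521
+ 0x58b8 = 0x7dd9
+ 0xaeea = 0x2cc4
One's complement: ~0x2cc4
Checksum = 0xd33b


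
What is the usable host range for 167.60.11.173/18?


Network: 167.60.0.0
Broadcast: 167.60.63.255
First usable = network + 1
Last usable = broadcast - 1
Range: 167.60.0.1 to 167.60.63.254


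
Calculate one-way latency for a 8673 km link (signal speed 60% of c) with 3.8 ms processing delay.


Speed = 0.6 * 3e5 km/s = 180000 km/s
Propagation delay = 8673 / 180000 = 0.0482 s = 48.1833 ms
Processing delay = 3.8 ms
Total one-way latency = 51.9833 ms


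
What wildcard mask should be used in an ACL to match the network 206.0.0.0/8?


Subnet mask: 255.0.0.0
Wildcard = 255.255.255.255 - subnet mask
255 - 255 = 0
255 - 0 = 255
255 - 0 = 255
255 - 0 = 255
Wildcard: 0.255.255.255


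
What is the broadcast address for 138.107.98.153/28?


Network: 138.107.98.144/28
Host bits = 4
Set all host bits to 1:
Broadcast: 138.107.98.159


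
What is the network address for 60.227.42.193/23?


IP:   00111100.11100011.00101010.11000001
Mask: 11111111.11111111.11111110.00000000
AND operation:
Net:  00111100.11100011.00101010.00000000
Network: 60.227.42.0/23


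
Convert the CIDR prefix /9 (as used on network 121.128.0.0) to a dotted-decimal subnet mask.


/9 means 9 network bits, 23 host bits
Binary: 11111111100000000000000000000000
Mask: 255.128.0.0


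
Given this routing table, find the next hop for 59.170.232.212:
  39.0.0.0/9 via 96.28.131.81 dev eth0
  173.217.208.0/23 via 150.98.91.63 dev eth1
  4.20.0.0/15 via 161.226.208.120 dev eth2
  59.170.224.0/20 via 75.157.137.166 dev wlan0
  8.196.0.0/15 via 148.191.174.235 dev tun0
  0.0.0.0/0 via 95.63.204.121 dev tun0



Longest prefix match for 59.170.232.212:
  /9 39.0.0.0: no
  /23 173.217.208.0: no
  /15 4.20.0.0: no
  /20 59.170.224.0: MATCH
  /15 8.196.0.0: no
  /0 0.0.0.0: MATCH
Selected: next-hop 75.157.137.166 via wlan0 (matched /20)


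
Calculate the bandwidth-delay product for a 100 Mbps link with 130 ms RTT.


BDP = bandwidth * RTT
= 100 Mbps * 130 ms
= 100 * 1e6 * 130 / 1000 bits
= 13000000 bits
= 1625000 bytes
= 1586.9141 KB
BDP = 13000000 bits (1625000 bytes)
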